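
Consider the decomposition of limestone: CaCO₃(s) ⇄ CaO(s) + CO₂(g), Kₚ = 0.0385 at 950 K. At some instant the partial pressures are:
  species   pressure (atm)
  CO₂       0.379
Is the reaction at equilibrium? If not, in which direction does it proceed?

(CaCO₃, CaO are pure solids — omitted from Qₚ.)
Qₚ = P(CO₂) = 0.379
Qₚ = 0.379 > Kₚ = 0.0385, so the reverse reaction proceeds.

to the left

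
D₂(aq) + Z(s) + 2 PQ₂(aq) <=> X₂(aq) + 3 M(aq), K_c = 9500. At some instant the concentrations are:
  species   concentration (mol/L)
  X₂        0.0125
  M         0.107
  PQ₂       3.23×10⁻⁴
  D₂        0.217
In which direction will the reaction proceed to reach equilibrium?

(Z is a pure solid — omitted from Q_c.)
Q_c = [X₂]·[M]³ / ([D₂]·[PQ₂]²) = (0.0125)·(0.107)³ / ((0.217)·(3.23×10⁻⁴)²) = 676
Q_c = 676 < K_c = 9500, so the forward reaction proceeds.

in the forward direction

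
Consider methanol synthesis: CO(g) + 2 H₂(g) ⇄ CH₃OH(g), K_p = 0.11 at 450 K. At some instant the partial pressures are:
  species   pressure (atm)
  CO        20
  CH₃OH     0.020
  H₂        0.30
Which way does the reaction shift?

toward products

Q_p = P(CH₃OH) / (P(CO)·P(H₂)²) = (0.020) / ((20)·(0.30)²) = 0.011
Q_p = 0.011 < K_p = 0.11, so the forward reaction proceeds.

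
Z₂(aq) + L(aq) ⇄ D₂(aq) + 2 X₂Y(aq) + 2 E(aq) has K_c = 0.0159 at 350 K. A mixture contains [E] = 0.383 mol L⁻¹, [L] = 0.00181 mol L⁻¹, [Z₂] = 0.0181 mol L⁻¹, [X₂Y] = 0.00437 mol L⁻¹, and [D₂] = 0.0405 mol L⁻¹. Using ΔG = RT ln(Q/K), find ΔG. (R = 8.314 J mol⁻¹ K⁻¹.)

Q_c = [D₂]·[X₂Y]²·[E]² / ([Z₂]·[L]) = (0.0405)·(0.00437)²·(0.383)² / ((0.0181)·(0.00181)) = 0.00346
ΔG = RT ln(Q_c/K_c) = (8.314 J mol⁻¹ K⁻¹)(350 K) × ln(0.00346/0.0159)
   = (2.910 kJ/mol)(-1.525) = -4.44 kJ/mol
ΔG < 0, so the forward reaction is spontaneous (proceeds forward).

ΔG = -4.44 kJ/mol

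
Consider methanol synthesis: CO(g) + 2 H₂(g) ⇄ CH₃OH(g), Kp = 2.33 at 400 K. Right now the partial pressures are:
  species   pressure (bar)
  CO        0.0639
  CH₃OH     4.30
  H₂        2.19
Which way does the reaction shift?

to the left

Qp = P(CH₃OH) / (P(CO)·P(H₂)²) = (4.30) / ((0.0639)·(2.19)²) = 14.0
Qp = 14.0 > Kp = 2.33, so the reverse reaction proceeds.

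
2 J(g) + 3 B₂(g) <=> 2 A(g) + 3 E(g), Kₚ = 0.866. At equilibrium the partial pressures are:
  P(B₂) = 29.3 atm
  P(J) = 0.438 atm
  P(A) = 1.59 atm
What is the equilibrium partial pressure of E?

P(E) = 11.8 atm

At equilibrium, Kₚ = P(A)²·P(E)³ / (P(J)²·P(B₂)³) = 0.866.
(1.59)²·(P(E))³ / ((0.438)²·(29.3)³) = 0.866
P(E)³ = 1650 ⇒ P(E) = 11.8 atm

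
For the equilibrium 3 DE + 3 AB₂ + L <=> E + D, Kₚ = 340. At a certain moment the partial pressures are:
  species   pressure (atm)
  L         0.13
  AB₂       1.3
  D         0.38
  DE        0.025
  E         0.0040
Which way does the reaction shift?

Qₚ = P(E)·P(D) / (P(DE)³·P(AB₂)³·P(L)) = (0.0040)·(0.38) / ((0.025)³·(1.3)³·(0.13)) = 340
Qₚ = 340 = Kₚ, so the system is already at equilibrium.

no net change (already at equilibrium)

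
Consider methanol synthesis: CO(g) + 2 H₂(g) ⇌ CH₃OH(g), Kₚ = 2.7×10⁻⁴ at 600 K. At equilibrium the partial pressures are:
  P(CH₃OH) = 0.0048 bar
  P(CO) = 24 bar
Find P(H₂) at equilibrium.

P(H₂) = 0.86 bar

At equilibrium, Kₚ = P(CH₃OH) / (P(CO)·P(H₂)²) = 2.7×10⁻⁴.
(0.0048) / ((24)·(P(H₂))²) = 2.7×10⁻⁴
P(H₂)² = 0.741 ⇒ P(H₂) = 0.86 bar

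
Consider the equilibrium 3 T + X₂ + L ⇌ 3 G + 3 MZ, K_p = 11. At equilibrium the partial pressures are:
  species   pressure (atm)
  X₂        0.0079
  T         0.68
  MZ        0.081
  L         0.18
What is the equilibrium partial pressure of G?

P(G) = 2.1 atm

At equilibrium, K_p = P(G)³·P(MZ)³ / (P(T)³·P(X₂)·P(L)) = 11.
(P(G))³·(0.081)³ / ((0.68)³·(0.0079)·(0.18)) = 11
P(G)³ = 9.25 ⇒ P(G) = 2.1 atm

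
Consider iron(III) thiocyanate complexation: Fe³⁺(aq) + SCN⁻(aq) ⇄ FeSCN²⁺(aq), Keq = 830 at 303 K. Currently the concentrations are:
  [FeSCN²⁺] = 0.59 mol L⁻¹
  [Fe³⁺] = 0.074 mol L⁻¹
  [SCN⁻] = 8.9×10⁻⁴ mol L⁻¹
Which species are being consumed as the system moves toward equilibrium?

FeSCN²⁺ (products)

Q = [FeSCN²⁺] / ([Fe³⁺]·[SCN⁻]) = (0.59) / ((0.074)·(8.9×10⁻⁴)) = 9000
Q = 9000 > Keq = 830: net reverse reaction.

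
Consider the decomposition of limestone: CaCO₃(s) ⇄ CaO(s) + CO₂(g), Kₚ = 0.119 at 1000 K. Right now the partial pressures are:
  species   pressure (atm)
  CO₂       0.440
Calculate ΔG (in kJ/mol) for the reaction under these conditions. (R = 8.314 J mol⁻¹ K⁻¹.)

(CaCO₃, CaO are pure solids — omitted from Qₚ.)
Qₚ = P(CO₂) = 0.440
ΔG = RT ln(Qₚ/Kₚ) = (8.314 J mol⁻¹ K⁻¹)(1000 K) × ln(0.440/0.119)
   = (8.314 kJ/mol)(1.308) = 10.9 kJ/mol
ΔG > 0, so the forward reaction is non-spontaneous (proceeds in reverse).

ΔG = 10.9 kJ/mol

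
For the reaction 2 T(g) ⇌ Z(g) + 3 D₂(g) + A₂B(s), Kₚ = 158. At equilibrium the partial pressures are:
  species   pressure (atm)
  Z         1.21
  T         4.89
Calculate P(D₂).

(A₂B is a pure solid — omitted from Kₚ.)
At equilibrium, Kₚ = P(Z)·P(D₂)³ / P(T)² = 158.
(1.21)·(P(D₂))³ / (4.89)² = 158
P(D₂)³ = 3120 ⇒ P(D₂) = 14.6 atm

P(D₂) = 14.6 atm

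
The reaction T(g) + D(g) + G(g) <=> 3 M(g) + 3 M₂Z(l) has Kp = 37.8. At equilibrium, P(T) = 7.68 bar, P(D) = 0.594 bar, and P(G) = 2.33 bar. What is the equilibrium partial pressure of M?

(M₂Z is a pure liquid — omitted from Kp.)
At equilibrium, Kp = P(M)³ / (P(T)·P(D)·P(G)) = 37.8.
(P(M))³ / ((7.68)·(0.594)·(2.33)) = 37.8
P(M)³ = 402 ⇒ P(M) = 7.38 bar

P(M) = 7.38 bar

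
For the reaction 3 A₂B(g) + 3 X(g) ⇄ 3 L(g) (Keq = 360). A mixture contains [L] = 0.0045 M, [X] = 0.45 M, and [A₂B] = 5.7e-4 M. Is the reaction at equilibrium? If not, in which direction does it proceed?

toward reactants

Q = [L]³ / ([A₂B]³·[X]³) = (0.0045)³ / ((5.7e-4)³·(0.45)³) = 5400
Q = 5400 > Keq = 360, so the reverse reaction proceeds.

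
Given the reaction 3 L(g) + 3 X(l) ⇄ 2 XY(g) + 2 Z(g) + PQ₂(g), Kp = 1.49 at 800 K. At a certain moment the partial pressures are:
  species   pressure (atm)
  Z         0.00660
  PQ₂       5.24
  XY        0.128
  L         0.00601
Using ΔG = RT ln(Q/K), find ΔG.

(X is a pure liquid — omitted from Qp.)
Qp = P(XY)²·P(Z)²·P(PQ₂) / P(L)³ = (0.128)²·(0.00660)²·(5.24) / (0.00601)³ = 17.2
ΔG = RT ln(Qp/Kp) = (8.314 J mol⁻¹ K⁻¹)(800 K) × ln(17.2/1.49)
   = (6.651 kJ/mol)(2.446) = 16.3 kJ/mol
ΔG > 0, so the forward reaction is non-spontaneous (proceeds in reverse).

ΔG = 16.3 kJ/mol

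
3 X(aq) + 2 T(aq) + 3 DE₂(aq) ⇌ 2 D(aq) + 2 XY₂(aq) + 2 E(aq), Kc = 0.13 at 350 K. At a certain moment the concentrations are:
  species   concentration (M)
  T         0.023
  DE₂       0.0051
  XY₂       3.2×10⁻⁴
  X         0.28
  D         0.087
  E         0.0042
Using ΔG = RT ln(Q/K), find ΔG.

Qc = [D]²·[XY₂]²·[E]² / ([X]³·[T]²·[DE₂]³) = (0.087)²·(3.2×10⁻⁴)²·(0.0042)² / ((0.28)³·(0.023)²·(0.0051)³) = 0.00888
ΔG = RT ln(Qc/Kc) = (8.314 J mol⁻¹ K⁻¹)(350 K) × ln(0.00888/0.13)
   = (2.910 kJ/mol)(-2.684) = -7.81 kJ/mol
ΔG < 0, so the forward reaction is spontaneous (proceeds forward).

ΔG = -7.81 kJ/mol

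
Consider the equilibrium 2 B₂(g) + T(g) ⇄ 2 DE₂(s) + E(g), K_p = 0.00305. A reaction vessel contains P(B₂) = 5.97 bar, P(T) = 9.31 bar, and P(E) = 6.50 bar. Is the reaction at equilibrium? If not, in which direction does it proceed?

(DE₂ is a pure solid — omitted from Q_p.)
Q_p = P(E) / (P(B₂)²·P(T)) = (6.50) / ((5.97)²·(9.31)) = 0.0196
Q_p = 0.0196 > K_p = 0.00305, so the reverse reaction proceeds.

toward reactants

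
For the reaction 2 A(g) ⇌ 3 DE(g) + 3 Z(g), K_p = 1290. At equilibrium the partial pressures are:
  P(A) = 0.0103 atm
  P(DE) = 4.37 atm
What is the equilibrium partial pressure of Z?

At equilibrium, K_p = P(DE)³·P(Z)³ / P(A)² = 1290.
(4.37)³·(P(Z))³ / (0.0103)² = 1290
P(Z)³ = 0.00164 ⇒ P(Z) = 0.118 atm

P(Z) = 0.118 atm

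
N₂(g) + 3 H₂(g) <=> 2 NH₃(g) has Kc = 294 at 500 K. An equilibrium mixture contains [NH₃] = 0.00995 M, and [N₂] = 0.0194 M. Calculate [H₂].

At equilibrium, Kc = [NH₃]² / ([N₂]·[H₂]³) = 294.
(0.00995)² / ((0.0194)·([H₂])³) = 294
[H₂]³ = 1.74×10⁻⁵ ⇒ [H₂] = 0.0259 M

[H₂] = 0.0259 M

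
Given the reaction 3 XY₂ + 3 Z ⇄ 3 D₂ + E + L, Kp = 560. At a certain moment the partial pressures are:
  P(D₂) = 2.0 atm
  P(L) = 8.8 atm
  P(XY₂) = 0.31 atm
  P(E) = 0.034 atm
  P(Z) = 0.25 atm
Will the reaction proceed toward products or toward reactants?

toward reactants

Qp = P(D₂)³·P(E)·P(L) / (P(XY₂)³·P(Z)³) = (2.0)³·(0.034)·(8.8) / ((0.31)³·(0.25)³) = 5100
Qp = 5100 > Kp = 560, so the reverse reaction proceeds.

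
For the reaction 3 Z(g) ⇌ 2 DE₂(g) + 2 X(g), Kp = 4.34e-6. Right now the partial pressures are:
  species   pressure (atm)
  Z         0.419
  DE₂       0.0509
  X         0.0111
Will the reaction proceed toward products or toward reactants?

no net change (already at equilibrium)

Qp = P(DE₂)²·P(X)² / P(Z)³ = (0.0509)²·(0.0111)² / (0.419)³ = 4.34e-6
Qp = 4.34e-6 = Kp, so the system is already at equilibrium.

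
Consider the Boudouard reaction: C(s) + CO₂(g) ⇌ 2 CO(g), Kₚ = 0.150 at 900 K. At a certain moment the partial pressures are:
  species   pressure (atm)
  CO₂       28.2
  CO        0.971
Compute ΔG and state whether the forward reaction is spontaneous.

(C is a pure solid — omitted from Qₚ.)
Qₚ = P(CO)² / P(CO₂) = (0.971)² / (28.2) = 0.0334
ΔG = RT ln(Qₚ/Kₚ) = (8.314 J mol⁻¹ K⁻¹)(900 K) × ln(0.0334/0.150)
   = (7.483 kJ/mol)(-1.502) = -11.2 kJ/mol
ΔG < 0, so the forward reaction is spontaneous (proceeds forward).

ΔG = -11.2 kJ/mol; the forward reaction is spontaneous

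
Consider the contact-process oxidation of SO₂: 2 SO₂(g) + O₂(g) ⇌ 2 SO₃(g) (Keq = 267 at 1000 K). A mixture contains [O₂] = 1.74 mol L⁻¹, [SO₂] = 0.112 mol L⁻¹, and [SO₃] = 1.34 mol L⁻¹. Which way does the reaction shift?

to the right

Q = [SO₃]² / ([SO₂]²·[O₂]) = (1.34)² / ((0.112)²·(1.74)) = 82.3
Q = 82.3 < Keq = 267, so the forward reaction proceeds.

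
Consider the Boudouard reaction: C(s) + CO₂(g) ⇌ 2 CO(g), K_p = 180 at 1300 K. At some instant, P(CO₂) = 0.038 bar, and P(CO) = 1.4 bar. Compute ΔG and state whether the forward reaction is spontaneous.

ΔG = -13.5 kJ/mol; the forward reaction is spontaneous

(C is a pure solid — omitted from Q_p.)
Q_p = P(CO)² / P(CO₂) = (1.4)² / (0.038) = 51.6
ΔG = RT ln(Q_p/K_p) = (8.314 J mol⁻¹ K⁻¹)(1300 K) × ln(51.6/180)
   = (10.81 kJ/mol)(-1.249) = -13.5 kJ/mol
ΔG < 0, so the forward reaction is spontaneous (proceeds forward).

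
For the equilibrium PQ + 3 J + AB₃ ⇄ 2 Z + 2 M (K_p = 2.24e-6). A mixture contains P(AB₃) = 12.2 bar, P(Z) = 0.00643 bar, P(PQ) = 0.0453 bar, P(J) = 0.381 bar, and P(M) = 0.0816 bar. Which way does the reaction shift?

toward reactants

Q_p = P(Z)²·P(M)² / (P(PQ)·P(J)³·P(AB₃)) = (0.00643)²·(0.0816)² / ((0.0453)·(0.381)³·(12.2)) = 9.01e-6
Q_p = 9.01e-6 > K_p = 2.24e-6, so the reverse reaction proceeds.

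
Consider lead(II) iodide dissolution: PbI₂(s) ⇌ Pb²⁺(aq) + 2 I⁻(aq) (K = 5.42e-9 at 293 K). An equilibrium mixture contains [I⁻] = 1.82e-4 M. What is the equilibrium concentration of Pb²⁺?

[Pb²⁺] = 0.164 M

(PbI₂ is a pure solid — omitted from K.)
At equilibrium, K = [Pb²⁺]·[I⁻]² = 5.42e-9.
([Pb²⁺])·(1.82e-4)² = 5.42e-9
[Pb²⁺] = 0.164 M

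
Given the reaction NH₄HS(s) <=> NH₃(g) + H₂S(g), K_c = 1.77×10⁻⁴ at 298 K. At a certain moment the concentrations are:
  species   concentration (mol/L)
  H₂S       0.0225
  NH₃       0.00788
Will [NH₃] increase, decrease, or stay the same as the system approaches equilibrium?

(NH₄HS is a pure solid — omitted from Q_c.)
Q_c = [NH₃]·[H₂S] = (0.00788)·(0.0225) = 1.77×10⁻⁴
Q_c = 1.77×10⁻⁴ = K_c; the system is at equilibrium.

stay the same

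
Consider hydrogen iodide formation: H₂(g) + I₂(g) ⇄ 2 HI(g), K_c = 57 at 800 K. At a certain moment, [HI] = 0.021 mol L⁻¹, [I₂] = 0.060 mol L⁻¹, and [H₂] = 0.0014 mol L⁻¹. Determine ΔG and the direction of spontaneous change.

Q_c = [HI]² / ([H₂]·[I₂]) = (0.021)² / ((0.0014)·(0.060)) = 5.25
ΔG = RT ln(Q_c/K_c) = (8.314 J mol⁻¹ K⁻¹)(800 K) × ln(5.25/57)
   = (6.651 kJ/mol)(-2.385) = -15.9 kJ/mol
ΔG < 0, so the forward reaction is spontaneous (proceeds forward).

ΔG = -15.9 kJ/mol; the forward reaction is spontaneous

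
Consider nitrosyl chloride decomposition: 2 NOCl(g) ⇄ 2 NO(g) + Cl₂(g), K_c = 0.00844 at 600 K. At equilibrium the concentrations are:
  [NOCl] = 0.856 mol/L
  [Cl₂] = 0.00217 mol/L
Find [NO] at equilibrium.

[NO] = 1.69 mol/L

At equilibrium, K_c = [NO]²·[Cl₂] / [NOCl]² = 0.00844.
([NO])²·(0.00217) / (0.856)² = 0.00844
[NO]² = 2.85 ⇒ [NO] = 1.69 mol/L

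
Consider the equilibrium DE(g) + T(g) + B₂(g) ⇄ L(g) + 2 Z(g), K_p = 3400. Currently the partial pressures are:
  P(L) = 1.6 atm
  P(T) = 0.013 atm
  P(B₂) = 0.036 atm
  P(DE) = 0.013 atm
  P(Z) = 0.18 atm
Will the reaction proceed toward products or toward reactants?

Q_p = P(L)·P(Z)² / (P(DE)·P(T)·P(B₂)) = (1.6)·(0.18)² / ((0.013)·(0.013)·(0.036)) = 8500
Q_p = 8500 > K_p = 3400, so the reverse reaction proceeds.

toward reactants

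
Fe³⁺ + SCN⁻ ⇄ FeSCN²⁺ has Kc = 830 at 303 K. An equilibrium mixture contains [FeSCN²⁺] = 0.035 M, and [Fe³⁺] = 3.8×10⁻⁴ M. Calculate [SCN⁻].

At equilibrium, Kc = [FeSCN²⁺] / ([Fe³⁺]·[SCN⁻]) = 830.
(0.035) / ((3.8×10⁻⁴)·([SCN⁻])) = 830
[SCN⁻] = 0.111 = 0.11 M

[SCN⁻] = 0.11 M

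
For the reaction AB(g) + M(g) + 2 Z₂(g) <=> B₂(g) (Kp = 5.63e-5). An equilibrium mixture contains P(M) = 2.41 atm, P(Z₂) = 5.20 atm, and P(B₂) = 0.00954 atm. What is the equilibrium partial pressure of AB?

At equilibrium, Kp = P(B₂) / (P(AB)·P(M)·P(Z₂)²) = 5.63e-5.
(0.00954) / ((P(AB))·(2.41)·(5.20)²) = 5.63e-5
P(AB) = 2.60 atm

P(AB) = 2.60 atm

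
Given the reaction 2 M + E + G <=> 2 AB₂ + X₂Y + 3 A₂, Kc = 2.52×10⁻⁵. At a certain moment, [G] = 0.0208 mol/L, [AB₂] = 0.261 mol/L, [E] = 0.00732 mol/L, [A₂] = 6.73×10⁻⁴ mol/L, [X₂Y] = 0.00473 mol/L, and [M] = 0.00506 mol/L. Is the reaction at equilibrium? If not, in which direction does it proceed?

at equilibrium

Qc = [AB₂]²·[X₂Y]·[A₂]³ / ([M]²·[E]·[G]) = (0.261)²·(0.00473)·(6.73×10⁻⁴)³ / ((0.00506)²·(0.00732)·(0.0208)) = 2.52×10⁻⁵
Qc = 2.52×10⁻⁵ = Kc, so the system is already at equilibrium.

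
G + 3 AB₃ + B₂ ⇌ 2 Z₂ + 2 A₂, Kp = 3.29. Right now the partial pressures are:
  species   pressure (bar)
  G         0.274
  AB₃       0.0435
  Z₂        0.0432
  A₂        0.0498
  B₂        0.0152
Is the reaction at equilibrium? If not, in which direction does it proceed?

Qp = P(Z₂)²·P(A₂)² / (P(G)·P(AB₃)³·P(B₂)) = (0.0432)²·(0.0498)² / ((0.274)·(0.0435)³·(0.0152)) = 13.5
Qp = 13.5 > Kp = 3.29, so the reverse reaction proceeds.

reverse (toward reactants)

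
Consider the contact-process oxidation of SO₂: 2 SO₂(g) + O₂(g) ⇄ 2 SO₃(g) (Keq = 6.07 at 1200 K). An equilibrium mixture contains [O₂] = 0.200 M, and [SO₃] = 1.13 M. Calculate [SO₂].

At equilibrium, Keq = [SO₃]² / ([SO₂]²·[O₂]) = 6.07.
(1.13)² / (([SO₂])²·(0.200)) = 6.07
[SO₂]² = 1.05 ⇒ [SO₂] = 1.03 M

[SO₂] = 1.03 M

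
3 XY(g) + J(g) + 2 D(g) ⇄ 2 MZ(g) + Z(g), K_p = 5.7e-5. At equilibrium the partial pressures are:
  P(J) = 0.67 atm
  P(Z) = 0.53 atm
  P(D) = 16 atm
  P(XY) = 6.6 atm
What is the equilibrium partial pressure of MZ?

P(MZ) = 2.3 atm

At equilibrium, K_p = P(MZ)²·P(Z) / (P(XY)³·P(J)·P(D)²) = 5.7e-5.
(P(MZ))²·(0.53) / ((6.6)³·(0.67)·(16)²) = 5.7e-5
P(MZ)² = 5.30 ⇒ P(MZ) = 2.3 atm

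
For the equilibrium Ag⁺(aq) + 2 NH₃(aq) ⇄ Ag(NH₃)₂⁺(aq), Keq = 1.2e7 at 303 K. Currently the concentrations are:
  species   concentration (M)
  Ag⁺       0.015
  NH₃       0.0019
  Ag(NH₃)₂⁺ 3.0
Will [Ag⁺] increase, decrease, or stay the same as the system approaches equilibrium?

increase

Q = [Ag(NH₃)₂⁺] / ([Ag⁺]·[NH₃]²) = (3.0) / ((0.015)·(0.0019)²) = 5.5e7
Q = 5.5e7 > Keq = 1.2e7: net reverse reaction.
Ag⁺ is a reactant, so it increases.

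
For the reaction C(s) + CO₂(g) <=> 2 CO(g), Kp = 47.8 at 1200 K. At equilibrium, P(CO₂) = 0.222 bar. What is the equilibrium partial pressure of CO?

(C is a pure solid — omitted from Kp.)
At equilibrium, Kp = P(CO)² / P(CO₂) = 47.8.
(P(CO))² / (0.222) = 47.8
P(CO)² = 10.6 ⇒ P(CO) = 3.26 bar

P(CO) = 3.26 bar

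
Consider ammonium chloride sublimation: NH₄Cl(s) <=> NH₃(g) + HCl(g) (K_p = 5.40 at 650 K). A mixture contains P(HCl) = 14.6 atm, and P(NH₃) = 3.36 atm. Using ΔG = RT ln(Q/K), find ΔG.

(NH₄Cl is a pure solid — omitted from Q_p.)
Q_p = P(NH₃)·P(HCl) = (3.36)·(14.6) = 49.1
ΔG = RT ln(Q_p/K_p) = (8.314 J mol⁻¹ K⁻¹)(650 K) × ln(49.1/5.40)
   = (5.404 kJ/mol)(2.207) = 11.9 kJ/mol
ΔG > 0, so the forward reaction is non-spontaneous (proceeds in reverse).

ΔG = 11.9 kJ/mol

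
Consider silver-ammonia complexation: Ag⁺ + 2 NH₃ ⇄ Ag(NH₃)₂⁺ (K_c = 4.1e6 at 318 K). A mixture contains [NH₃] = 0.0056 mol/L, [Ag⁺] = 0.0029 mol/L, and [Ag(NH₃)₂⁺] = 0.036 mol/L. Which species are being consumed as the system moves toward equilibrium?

Q_c = [Ag(NH₃)₂⁺] / ([Ag⁺]·[NH₃]²) = (0.036) / ((0.0029)·(0.0056)²) = 4.0e5
Q_c = 4.0e5 < K_c = 4.1e6: net forward reaction.

Ag⁺, NH₃ (reactants)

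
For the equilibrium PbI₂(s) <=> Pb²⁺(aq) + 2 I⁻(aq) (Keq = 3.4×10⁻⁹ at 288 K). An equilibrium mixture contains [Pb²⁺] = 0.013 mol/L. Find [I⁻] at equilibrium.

(PbI₂ is a pure solid — omitted from Keq.)
At equilibrium, Keq = [Pb²⁺]·[I⁻]² = 3.4×10⁻⁹.
(0.013)·([I⁻])² = 3.4×10⁻⁹
[I⁻]² = 2.62×10⁻⁷ ⇒ [I⁻] = 5.1×10⁻⁴ mol/L

[I⁻] = 5.1×10⁻⁴ mol/L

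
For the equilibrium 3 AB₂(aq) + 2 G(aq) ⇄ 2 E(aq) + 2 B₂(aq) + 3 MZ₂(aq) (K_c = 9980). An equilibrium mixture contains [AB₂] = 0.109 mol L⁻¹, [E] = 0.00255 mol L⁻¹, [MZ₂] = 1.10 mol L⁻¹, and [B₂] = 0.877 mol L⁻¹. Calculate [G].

At equilibrium, K_c = [E]²·[B₂]²·[MZ₂]³ / ([AB₂]³·[G]²) = 9980.
(0.00255)²·(0.877)²·(1.10)³ / ((0.109)³·([G])²) = 9980
[G]² = 5.15e-7 ⇒ [G] = 7.18e-4 mol L⁻¹

[G] = 7.18e-4 mol L⁻¹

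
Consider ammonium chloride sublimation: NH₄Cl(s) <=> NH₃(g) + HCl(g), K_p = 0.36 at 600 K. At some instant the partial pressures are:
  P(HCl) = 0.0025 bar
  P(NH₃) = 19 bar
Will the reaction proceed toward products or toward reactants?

(NH₄Cl is a pure solid — omitted from Q_p.)
Q_p = P(NH₃)·P(HCl) = (19)·(0.0025) = 0.048
Q_p = 0.048 < K_p = 0.36, so the forward reaction proceeds.

in the forward direction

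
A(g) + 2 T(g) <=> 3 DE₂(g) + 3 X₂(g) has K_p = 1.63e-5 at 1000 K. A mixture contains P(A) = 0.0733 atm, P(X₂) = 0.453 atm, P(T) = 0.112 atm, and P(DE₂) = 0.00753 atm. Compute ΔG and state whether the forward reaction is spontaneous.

Q_p = P(DE₂)³·P(X₂)³ / (P(A)·P(T)²) = (0.00753)³·(0.453)³ / ((0.0733)·(0.112)²) = 4.32e-5
ΔG = RT ln(Q_p/K_p) = (8.314 J mol⁻¹ K⁻¹)(1000 K) × ln(4.32e-5/1.63e-5)
   = (8.314 kJ/mol)(0.9747) = 8.10 kJ/mol
ΔG > 0, so the forward reaction is non-spontaneous (proceeds in reverse).

ΔG = 8.10 kJ/mol; the forward reaction is non-spontaneous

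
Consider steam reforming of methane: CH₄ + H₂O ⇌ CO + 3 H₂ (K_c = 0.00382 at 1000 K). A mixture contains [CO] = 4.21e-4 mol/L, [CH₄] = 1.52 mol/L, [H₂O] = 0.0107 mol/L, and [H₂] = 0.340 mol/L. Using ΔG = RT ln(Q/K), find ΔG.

ΔG = -11.0 kJ/mol

Q_c = [CO]·[H₂]³ / ([CH₄]·[H₂O]) = (4.21e-4)·(0.340)³ / ((1.52)·(0.0107)) = 0.00102
ΔG = RT ln(Q_c/K_c) = (8.314 J mol⁻¹ K⁻¹)(1000 K) × ln(0.00102/0.00382)
   = (8.314 kJ/mol)(-1.320) = -11.0 kJ/mol
ΔG < 0, so the forward reaction is spontaneous (proceeds forward).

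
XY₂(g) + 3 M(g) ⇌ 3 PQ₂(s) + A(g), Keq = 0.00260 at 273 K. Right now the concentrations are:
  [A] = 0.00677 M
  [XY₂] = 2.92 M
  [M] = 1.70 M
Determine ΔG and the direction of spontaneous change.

(PQ₂ is a pure solid — omitted from Q.)
Q = [A] / ([XY₂]·[M]³) = (0.00677) / ((2.92)·(1.70)³) = 4.72×10⁻⁴
ΔG = RT ln(Q/Keq) = (8.314 J mol⁻¹ K⁻¹)(273 K) × ln(4.72×10⁻⁴/0.00260)
   = (2.270 kJ/mol)(-1.706) = -3.87 kJ/mol
ΔG < 0, so the forward reaction is spontaneous (proceeds forward).

ΔG = -3.87 kJ/mol; the forward reaction is spontaneous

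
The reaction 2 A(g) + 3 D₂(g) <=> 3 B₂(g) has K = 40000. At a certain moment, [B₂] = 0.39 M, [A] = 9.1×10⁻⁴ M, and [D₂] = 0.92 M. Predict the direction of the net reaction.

reverse (toward reactants)

Q = [B₂]³ / ([A]²·[D₂]³) = (0.39)³ / ((9.1×10⁻⁴)²·(0.92)³) = 92000
Q = 92000 > K = 40000, so the reverse reaction proceeds.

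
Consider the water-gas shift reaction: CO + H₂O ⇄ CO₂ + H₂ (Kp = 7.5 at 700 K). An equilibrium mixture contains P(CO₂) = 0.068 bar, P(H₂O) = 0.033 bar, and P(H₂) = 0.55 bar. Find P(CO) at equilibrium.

At equilibrium, Kp = P(CO₂)·P(H₂) / (P(CO)·P(H₂O)) = 7.5.
(0.068)·(0.55) / ((P(CO))·(0.033)) = 7.5
P(CO) = 0.151 = 0.15 bar

P(CO) = 0.15 bar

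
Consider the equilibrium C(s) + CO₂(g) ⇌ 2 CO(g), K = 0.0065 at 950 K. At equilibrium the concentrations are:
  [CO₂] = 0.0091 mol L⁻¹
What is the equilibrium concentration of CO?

[CO] = 0.0077 mol L⁻¹

(C is a pure solid — omitted from K.)
At equilibrium, K = [CO]² / [CO₂] = 0.0065.
([CO])² / (0.0091) = 0.0065
[CO]² = 5.92e-5 ⇒ [CO] = 0.0077 mol L⁻¹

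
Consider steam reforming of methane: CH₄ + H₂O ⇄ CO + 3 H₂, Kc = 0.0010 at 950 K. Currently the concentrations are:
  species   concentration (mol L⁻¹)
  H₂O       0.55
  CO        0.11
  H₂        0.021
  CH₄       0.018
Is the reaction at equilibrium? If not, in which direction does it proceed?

Qc = [CO]·[H₂]³ / ([CH₄]·[H₂O]) = (0.11)·(0.021)³ / ((0.018)·(0.55)) = 1.0×10⁻⁴
Qc = 1.0×10⁻⁴ < Kc = 0.0010, so the forward reaction proceeds.

toward products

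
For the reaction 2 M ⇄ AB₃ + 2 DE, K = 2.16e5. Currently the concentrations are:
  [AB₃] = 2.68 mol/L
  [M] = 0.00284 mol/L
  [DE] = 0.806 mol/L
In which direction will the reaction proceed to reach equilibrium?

Q = [AB₃]·[DE]² / [M]² = (2.68)·(0.806)² / (0.00284)² = 2.16e5
Q = 2.16e5 = K, so the system is already at equilibrium.

no net change (already at equilibrium)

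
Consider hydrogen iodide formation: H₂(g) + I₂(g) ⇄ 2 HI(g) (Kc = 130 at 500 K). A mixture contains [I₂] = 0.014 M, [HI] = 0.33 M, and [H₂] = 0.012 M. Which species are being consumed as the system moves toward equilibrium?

Qc = [HI]² / ([H₂]·[I₂]) = (0.33)² / ((0.012)·(0.014)) = 650
Qc = 650 > Kc = 130: net reverse reaction.

HI (products)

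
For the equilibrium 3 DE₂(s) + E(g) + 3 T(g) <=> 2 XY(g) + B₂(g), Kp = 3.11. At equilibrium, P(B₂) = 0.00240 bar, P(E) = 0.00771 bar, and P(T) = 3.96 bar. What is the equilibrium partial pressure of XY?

P(XY) = 24.9 bar

(DE₂ is a pure solid — omitted from Kp.)
At equilibrium, Kp = P(XY)²·P(B₂) / (P(E)·P(T)³) = 3.11.
(P(XY))²·(0.00240) / ((0.00771)·(3.96)³) = 3.11
P(XY)² = 620 ⇒ P(XY) = 24.9 bar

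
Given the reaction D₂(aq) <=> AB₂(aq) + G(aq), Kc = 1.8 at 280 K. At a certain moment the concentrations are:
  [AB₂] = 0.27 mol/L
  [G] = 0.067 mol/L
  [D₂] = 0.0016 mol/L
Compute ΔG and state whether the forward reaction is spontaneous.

ΔG = 4.28 kJ/mol; the forward reaction is non-spontaneous

Qc = [AB₂]·[G] / [D₂] = (0.27)·(0.067) / (0.0016) = 11.3
ΔG = RT ln(Qc/Kc) = (8.314 J mol⁻¹ K⁻¹)(280 K) × ln(11.3/1.8)
   = (2.328 kJ/mol)(1.837) = 4.28 kJ/mol
ΔG > 0, so the forward reaction is non-spontaneous (proceeds in reverse).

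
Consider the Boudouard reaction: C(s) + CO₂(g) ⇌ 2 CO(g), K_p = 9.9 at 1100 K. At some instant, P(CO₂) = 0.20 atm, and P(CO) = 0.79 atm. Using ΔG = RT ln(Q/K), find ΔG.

(C is a pure solid — omitted from Q_p.)
Q_p = P(CO)² / P(CO₂) = (0.79)² / (0.20) = 3.12
ΔG = RT ln(Q_p/K_p) = (8.314 J mol⁻¹ K⁻¹)(1100 K) × ln(3.12/9.9)
   = (9.145 kJ/mol)(-1.155) = -10.6 kJ/mol
ΔG < 0, so the forward reaction is spontaneous (proceeds forward).

ΔG = -10.6 kJ/mol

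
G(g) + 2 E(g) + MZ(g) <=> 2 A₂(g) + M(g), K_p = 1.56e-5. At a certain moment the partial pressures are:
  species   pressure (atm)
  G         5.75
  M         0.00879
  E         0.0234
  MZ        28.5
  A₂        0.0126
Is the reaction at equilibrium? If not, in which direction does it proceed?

neither direction; the system is at equilibrium

Q_p = P(A₂)²·P(M) / (P(G)·P(E)²·P(MZ)) = (0.0126)²·(0.00879) / ((5.75)·(0.0234)²·(28.5)) = 1.56e-5
Q_p = 1.56e-5 = K_p, so the system is already at equilibrium.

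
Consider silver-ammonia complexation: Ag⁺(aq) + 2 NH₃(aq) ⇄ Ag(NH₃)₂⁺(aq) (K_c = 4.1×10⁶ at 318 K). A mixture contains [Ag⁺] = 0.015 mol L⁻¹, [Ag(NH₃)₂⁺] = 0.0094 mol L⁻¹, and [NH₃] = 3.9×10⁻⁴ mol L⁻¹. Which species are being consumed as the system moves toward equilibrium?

none (at equilibrium)

Q_c = [Ag(NH₃)₂⁺] / ([Ag⁺]·[NH₃]²) = (0.0094) / ((0.015)·(3.9×10⁻⁴)²) = 4.1×10⁶
Q_c = 4.1×10⁶ = K_c; the system is at equilibrium.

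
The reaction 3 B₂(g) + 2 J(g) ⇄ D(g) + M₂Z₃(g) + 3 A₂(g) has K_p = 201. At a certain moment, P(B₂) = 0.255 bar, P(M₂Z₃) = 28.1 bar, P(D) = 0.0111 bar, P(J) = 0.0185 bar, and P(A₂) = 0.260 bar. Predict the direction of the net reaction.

Q_p = P(D)·P(M₂Z₃)·P(A₂)³ / (P(B₂)³·P(J)²) = (0.0111)·(28.1)·(0.260)³ / ((0.255)³·(0.0185)²) = 966
Q_p = 966 > K_p = 201, so the reverse reaction proceeds.

toward reactants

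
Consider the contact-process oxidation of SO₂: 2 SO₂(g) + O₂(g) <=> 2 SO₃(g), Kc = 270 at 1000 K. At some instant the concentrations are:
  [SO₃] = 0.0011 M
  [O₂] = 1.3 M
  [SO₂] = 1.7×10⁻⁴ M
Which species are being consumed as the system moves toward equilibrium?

Qc = [SO₃]² / ([SO₂]²·[O₂]) = (0.0011)² / ((1.7×10⁻⁴)²·(1.3)) = 32
Qc = 32 < Kc = 270: net forward reaction.

SO₂, O₂ (reactants)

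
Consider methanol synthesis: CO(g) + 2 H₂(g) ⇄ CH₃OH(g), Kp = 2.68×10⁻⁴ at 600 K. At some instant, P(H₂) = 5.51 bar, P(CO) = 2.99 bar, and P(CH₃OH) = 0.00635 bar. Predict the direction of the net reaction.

Qp = P(CH₃OH) / (P(CO)·P(H₂)²) = (0.00635) / ((2.99)·(5.51)²) = 7.00×10⁻⁵
Qp = 7.00×10⁻⁵ < Kp = 2.68×10⁻⁴, so the forward reaction proceeds.

in the forward direction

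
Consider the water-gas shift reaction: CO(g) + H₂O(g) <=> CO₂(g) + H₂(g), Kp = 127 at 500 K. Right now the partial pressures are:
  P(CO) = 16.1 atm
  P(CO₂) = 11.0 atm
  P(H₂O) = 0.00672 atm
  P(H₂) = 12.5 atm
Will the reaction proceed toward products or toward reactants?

toward reactants

Qp = P(CO₂)·P(H₂) / (P(CO)·P(H₂O)) = (11.0)·(12.5) / ((16.1)·(0.00672)) = 1270
Qp = 1270 > Kp = 127, so the reverse reaction proceeds.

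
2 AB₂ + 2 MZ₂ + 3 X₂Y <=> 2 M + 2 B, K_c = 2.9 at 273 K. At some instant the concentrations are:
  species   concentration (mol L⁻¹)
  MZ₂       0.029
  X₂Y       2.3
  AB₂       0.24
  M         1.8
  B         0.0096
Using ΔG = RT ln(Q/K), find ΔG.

ΔG = -3.96 kJ/mol

Q_c = [M]²·[B]² / ([AB₂]²·[MZ₂]²·[X₂Y]³) = (1.8)²·(0.0096)² / ((0.24)²·(0.029)²·(2.3)³) = 0.507
ΔG = RT ln(Q_c/K_c) = (8.314 J mol⁻¹ K⁻¹)(273 K) × ln(0.507/2.9)
   = (2.270 kJ/mol)(-1.744) = -3.96 kJ/mol
ΔG < 0, so the forward reaction is spontaneous (proceeds forward).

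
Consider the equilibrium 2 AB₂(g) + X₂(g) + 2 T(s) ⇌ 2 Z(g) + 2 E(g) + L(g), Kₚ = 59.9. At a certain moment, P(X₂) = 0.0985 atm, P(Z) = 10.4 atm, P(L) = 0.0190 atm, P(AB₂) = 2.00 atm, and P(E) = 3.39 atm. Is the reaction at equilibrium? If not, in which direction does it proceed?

(T is a pure solid — omitted from Qₚ.)
Qₚ = P(Z)²·P(E)²·P(L) / (P(AB₂)²·P(X₂)) = (10.4)²·(3.39)²·(0.0190) / ((2.00)²·(0.0985)) = 59.9
Qₚ = 59.9 = Kₚ, so the system is already at equilibrium.

neither direction; the system is at equilibrium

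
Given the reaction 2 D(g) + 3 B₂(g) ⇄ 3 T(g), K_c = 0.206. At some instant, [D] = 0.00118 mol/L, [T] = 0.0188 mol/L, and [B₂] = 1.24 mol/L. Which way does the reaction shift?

Q_c = [T]³ / ([D]²·[B₂]³) = (0.0188)³ / ((0.00118)²·(1.24)³) = 2.50
Q_c = 2.50 > K_c = 0.206, so the reverse reaction proceeds.

to the left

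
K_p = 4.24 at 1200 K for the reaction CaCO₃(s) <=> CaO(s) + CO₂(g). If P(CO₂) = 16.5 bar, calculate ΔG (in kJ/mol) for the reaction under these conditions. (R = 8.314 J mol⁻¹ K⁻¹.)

(CaCO₃, CaO are pure solids — omitted from Q_p.)
Q_p = P(CO₂) = 16.5
ΔG = RT ln(Q_p/K_p) = (8.314 J mol⁻¹ K⁻¹)(1200 K) × ln(16.5/4.24)
   = (9.977 kJ/mol)(1.359) = 13.6 kJ/mol
ΔG > 0, so the forward reaction is non-spontaneous (proceeds in reverse).

ΔG = 13.6 kJ/mol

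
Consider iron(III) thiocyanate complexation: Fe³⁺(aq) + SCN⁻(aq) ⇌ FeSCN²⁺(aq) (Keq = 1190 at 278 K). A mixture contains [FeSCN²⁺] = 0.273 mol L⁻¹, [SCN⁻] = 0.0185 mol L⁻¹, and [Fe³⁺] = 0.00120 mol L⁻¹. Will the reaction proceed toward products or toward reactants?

reverse (toward reactants)

Q = [FeSCN²⁺] / ([Fe³⁺]·[SCN⁻]) = (0.273) / ((0.00120)·(0.0185)) = 12300
Q = 12300 > Keq = 1190, so the reverse reaction proceeds.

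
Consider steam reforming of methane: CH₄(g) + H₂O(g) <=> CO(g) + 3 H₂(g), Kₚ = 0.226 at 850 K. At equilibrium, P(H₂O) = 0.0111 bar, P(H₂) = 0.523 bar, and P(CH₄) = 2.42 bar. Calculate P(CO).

P(CO) = 0.0424 bar

At equilibrium, Kₚ = P(CO)·P(H₂)³ / (P(CH₄)·P(H₂O)) = 0.226.
(P(CO))·(0.523)³ / ((2.42)·(0.0111)) = 0.226
P(CO) = 0.0424 bar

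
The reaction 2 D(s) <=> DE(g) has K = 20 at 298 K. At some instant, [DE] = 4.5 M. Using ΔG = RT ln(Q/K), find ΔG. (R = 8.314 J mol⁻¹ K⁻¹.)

ΔG = -3.70 kJ/mol

(D is a pure solid — omitted from Q.)
Q = [DE] = 4.50
ΔG = RT ln(Q/K) = (8.314 J mol⁻¹ K⁻¹)(298 K) × ln(4.50/20)
   = (2.478 kJ/mol)(-1.492) = -3.70 kJ/mol
ΔG < 0, so the forward reaction is spontaneous (proceeds forward).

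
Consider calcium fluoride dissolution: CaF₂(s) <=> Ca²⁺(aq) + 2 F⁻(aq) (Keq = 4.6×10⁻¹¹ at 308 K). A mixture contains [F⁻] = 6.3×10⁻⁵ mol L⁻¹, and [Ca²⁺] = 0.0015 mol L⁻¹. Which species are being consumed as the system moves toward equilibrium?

(CaF₂ is a pure solid — omitted from Q.)
Q = [Ca²⁺]·[F⁻]² = (0.0015)·(6.3×10⁻⁵)² = 6.0×10⁻¹²
Q = 6.0×10⁻¹² < Keq = 4.6×10⁻¹¹: net forward reaction.

CaF₂ (reactants)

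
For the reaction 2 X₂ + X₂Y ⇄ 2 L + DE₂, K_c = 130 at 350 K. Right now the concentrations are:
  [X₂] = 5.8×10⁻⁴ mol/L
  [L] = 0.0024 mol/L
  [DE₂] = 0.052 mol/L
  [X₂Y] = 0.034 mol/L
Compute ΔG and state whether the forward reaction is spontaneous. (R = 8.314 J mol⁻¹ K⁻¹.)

ΔG = -4.66 kJ/mol; the forward reaction is spontaneous

Q_c = [L]²·[DE₂] / ([X₂]²·[X₂Y]) = (0.0024)²·(0.052) / ((5.8×10⁻⁴)²·(0.034)) = 26.2
ΔG = RT ln(Q_c/K_c) = (8.314 J mol⁻¹ K⁻¹)(350 K) × ln(26.2/130)
   = (2.910 kJ/mol)(-1.602) = -4.66 kJ/mol
ΔG < 0, so the forward reaction is spontaneous (proceeds forward).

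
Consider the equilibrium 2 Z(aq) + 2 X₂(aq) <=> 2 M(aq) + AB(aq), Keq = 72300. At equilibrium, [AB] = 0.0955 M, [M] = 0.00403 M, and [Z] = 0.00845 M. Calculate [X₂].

At equilibrium, Keq = [M]²·[AB] / ([Z]²·[X₂]²) = 72300.
(0.00403)²·(0.0955) / ((0.00845)²·([X₂])²) = 72300
[X₂]² = 3.00e-7 ⇒ [X₂] = 5.48e-4 M

[X₂] = 5.48e-4 M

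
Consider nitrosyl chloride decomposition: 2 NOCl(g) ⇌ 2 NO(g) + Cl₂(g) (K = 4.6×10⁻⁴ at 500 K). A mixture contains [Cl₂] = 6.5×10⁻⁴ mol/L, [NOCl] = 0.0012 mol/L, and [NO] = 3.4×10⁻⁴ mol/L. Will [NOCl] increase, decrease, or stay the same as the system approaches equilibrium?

Q = [NO]²·[Cl₂] / [NOCl]² = (3.4×10⁻⁴)²·(6.5×10⁻⁴) / (0.0012)² = 5.2×10⁻⁵
Q = 5.2×10⁻⁵ < K = 4.6×10⁻⁴: net forward reaction.
NOCl is a reactant, so it decreases.

decrease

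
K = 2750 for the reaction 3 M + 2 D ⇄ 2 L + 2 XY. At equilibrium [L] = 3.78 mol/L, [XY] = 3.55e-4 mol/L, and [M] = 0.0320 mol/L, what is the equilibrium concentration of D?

At equilibrium, K = [L]²·[XY]² / ([M]³·[D]²) = 2750.
(3.78)²·(3.55e-4)² / ((0.0320)³·([D])²) = 2750
[D]² = 2.00e-5 ⇒ [D] = 0.00447 mol/L

[D] = 0.00447 mol/L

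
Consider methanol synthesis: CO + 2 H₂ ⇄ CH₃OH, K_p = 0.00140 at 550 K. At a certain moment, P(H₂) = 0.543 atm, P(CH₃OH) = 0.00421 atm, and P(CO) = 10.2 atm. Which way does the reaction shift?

neither direction; the system is at equilibrium

Q_p = P(CH₃OH) / (P(CO)·P(H₂)²) = (0.00421) / ((10.2)·(0.543)²) = 0.00140
Q_p = 0.00140 = K_p, so the system is already at equilibrium.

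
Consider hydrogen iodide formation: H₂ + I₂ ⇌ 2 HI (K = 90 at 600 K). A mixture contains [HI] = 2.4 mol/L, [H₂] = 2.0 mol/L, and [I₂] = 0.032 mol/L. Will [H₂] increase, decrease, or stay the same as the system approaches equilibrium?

stay the same

Q = [HI]² / ([H₂]·[I₂]) = (2.4)² / ((2.0)·(0.032)) = 90
Q = 90 = K; the system is at equilibrium.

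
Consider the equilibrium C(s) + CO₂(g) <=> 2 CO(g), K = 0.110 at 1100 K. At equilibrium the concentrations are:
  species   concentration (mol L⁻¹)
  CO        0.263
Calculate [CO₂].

(C is a pure solid — omitted from K.)
At equilibrium, K = [CO]² / [CO₂] = 0.110.
(0.263)² / ([CO₂]) = 0.110
[CO₂] = 0.629 mol L⁻¹

[CO₂] = 0.629 mol L⁻¹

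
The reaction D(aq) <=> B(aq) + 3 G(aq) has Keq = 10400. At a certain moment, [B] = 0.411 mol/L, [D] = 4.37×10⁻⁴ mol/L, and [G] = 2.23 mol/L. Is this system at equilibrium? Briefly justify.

Q = [B]·[G]³ / [D] = (0.411)·(2.23)³ / (4.37×10⁻⁴) = 10400
Q = 10400 = Keq; the system is at equilibrium.

yes, at equilibrium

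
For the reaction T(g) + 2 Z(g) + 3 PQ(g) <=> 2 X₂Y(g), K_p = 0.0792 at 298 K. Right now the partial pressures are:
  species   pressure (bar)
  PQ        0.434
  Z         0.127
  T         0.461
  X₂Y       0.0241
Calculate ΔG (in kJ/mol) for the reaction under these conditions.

ΔG = 6.17 kJ/mol

Q_p = P(X₂Y)² / (P(T)·P(Z)²·P(PQ)³) = (0.0241)² / ((0.461)·(0.127)²·(0.434)³) = 0.956
ΔG = RT ln(Q_p/K_p) = (8.314 J mol⁻¹ K⁻¹)(298 K) × ln(0.956/0.0792)
   = (2.478 kJ/mol)(2.491) = 6.17 kJ/mol
ΔG > 0, so the forward reaction is non-spontaneous (proceeds in reverse).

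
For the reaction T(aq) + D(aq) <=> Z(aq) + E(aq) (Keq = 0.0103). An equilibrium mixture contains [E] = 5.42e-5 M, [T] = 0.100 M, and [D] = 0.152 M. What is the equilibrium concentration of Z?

[Z] = 2.89 M

At equilibrium, Keq = [Z]·[E] / ([T]·[D]) = 0.0103.
([Z])·(5.42e-5) / ((0.100)·(0.152)) = 0.0103
[Z] = 2.89 M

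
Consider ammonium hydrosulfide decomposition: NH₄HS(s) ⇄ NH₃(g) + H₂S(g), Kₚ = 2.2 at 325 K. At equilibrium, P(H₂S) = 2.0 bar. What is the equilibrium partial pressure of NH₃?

P(NH₃) = 1.1 bar

(NH₄HS is a pure solid — omitted from Kₚ.)
At equilibrium, Kₚ = P(NH₃)·P(H₂S) = 2.2.
(P(NH₃))·(2.0) = 2.2
P(NH₃) = 1.10 = 1.1 bar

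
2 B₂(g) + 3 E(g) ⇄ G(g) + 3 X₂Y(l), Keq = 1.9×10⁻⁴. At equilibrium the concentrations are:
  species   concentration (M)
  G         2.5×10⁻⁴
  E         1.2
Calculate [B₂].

[B₂] = 0.87 M

(X₂Y is a pure liquid — omitted from Keq.)
At equilibrium, Keq = [G] / ([B₂]²·[E]³) = 1.9×10⁻⁴.
(2.5×10⁻⁴) / (([B₂])²·(1.2)³) = 1.9×10⁻⁴
[B₂]² = 0.761 ⇒ [B₂] = 0.87 M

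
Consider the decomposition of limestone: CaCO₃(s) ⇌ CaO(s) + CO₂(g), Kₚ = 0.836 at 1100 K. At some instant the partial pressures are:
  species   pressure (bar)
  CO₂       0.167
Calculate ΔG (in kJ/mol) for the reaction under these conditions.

(CaCO₃, CaO are pure solids — omitted from Qₚ.)
Qₚ = P(CO₂) = 0.167
ΔG = RT ln(Qₚ/Kₚ) = (8.314 J mol⁻¹ K⁻¹)(1100 K) × ln(0.167/0.836)
   = (9.145 kJ/mol)(-1.611) = -14.7 kJ/mol
ΔG < 0, so the forward reaction is spontaneous (proceeds forward).

ΔG = -14.7 kJ/mol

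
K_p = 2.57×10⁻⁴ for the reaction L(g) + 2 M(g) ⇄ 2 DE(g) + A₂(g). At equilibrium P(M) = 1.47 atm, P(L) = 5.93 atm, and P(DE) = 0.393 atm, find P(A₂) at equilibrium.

At equilibrium, K_p = P(DE)²·P(A₂) / (P(L)·P(M)²) = 2.57×10⁻⁴.
(0.393)²·(P(A₂)) / ((5.93)·(1.47)²) = 2.57×10⁻⁴
P(A₂) = 0.0213 atm

P(A₂) = 0.0213 atm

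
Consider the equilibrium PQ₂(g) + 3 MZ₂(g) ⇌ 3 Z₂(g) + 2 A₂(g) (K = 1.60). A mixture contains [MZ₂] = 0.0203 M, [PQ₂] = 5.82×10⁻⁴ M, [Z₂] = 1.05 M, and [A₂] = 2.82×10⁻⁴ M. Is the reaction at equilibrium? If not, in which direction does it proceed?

Q = [Z₂]³·[A₂]² / ([PQ₂]·[MZ₂]³) = (1.05)³·(2.82×10⁻⁴)² / ((5.82×10⁻⁴)·(0.0203)³) = 18.9
Q = 18.9 > K = 1.60, so the reverse reaction proceeds.

to the left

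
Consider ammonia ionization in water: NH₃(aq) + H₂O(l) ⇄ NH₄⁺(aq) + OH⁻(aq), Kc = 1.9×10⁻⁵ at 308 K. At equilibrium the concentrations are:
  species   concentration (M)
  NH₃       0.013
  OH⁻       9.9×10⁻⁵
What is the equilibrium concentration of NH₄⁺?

(H₂O is a pure liquid — omitted from Kc.)
At equilibrium, Kc = [NH₄⁺]·[OH⁻] / [NH₃] = 1.9×10⁻⁵.
([NH₄⁺])·(9.9×10⁻⁵) / (0.013) = 1.9×10⁻⁵
[NH₄⁺] = 0.00249 = 0.0025 M

[NH₄⁺] = 0.0025 M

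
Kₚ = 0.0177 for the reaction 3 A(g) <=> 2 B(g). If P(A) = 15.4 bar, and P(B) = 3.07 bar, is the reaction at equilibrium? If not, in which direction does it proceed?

toward products

Qₚ = P(B)² / P(A)³ = (3.07)² / (15.4)³ = 0.00258
Qₚ = 0.00258 < Kₚ = 0.0177, so the forward reaction proceeds.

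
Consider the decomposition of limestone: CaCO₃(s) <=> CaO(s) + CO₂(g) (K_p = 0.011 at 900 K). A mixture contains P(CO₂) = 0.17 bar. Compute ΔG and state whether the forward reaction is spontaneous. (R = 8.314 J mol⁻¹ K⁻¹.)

ΔG = 20.5 kJ/mol; the forward reaction is non-spontaneous

(CaCO₃, CaO are pure solids — omitted from Q_p.)
Q_p = P(CO₂) = 0.170
ΔG = RT ln(Q_p/K_p) = (8.314 J mol⁻¹ K⁻¹)(900 K) × ln(0.170/0.011)
   = (7.483 kJ/mol)(2.738) = 20.5 kJ/mol
ΔG > 0, so the forward reaction is non-spontaneous (proceeds in reverse).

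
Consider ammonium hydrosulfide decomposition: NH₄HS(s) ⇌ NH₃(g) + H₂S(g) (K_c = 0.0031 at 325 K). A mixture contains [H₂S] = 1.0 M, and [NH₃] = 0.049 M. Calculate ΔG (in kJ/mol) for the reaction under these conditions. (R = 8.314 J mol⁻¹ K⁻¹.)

(NH₄HS is a pure solid — omitted from Q_c.)
Q_c = [NH₃]·[H₂S] = (0.049)·(1.0) = 0.0490
ΔG = RT ln(Q_c/K_c) = (8.314 J mol⁻¹ K⁻¹)(325 K) × ln(0.0490/0.0031)
   = (2.702 kJ/mol)(2.760) = 7.46 kJ/mol
ΔG > 0, so the forward reaction is non-spontaneous (proceeds in reverse).

ΔG = 7.46 kJ/mol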